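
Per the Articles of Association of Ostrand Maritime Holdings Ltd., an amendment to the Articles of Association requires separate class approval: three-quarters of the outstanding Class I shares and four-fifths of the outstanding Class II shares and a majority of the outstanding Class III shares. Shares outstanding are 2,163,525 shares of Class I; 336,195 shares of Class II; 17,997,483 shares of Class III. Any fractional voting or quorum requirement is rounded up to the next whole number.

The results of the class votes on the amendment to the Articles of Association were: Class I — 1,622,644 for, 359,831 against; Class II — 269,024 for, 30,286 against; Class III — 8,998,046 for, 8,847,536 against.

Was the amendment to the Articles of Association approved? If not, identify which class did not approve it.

Not approved — the Class III shares did not give the required vote.

Class I: 3/4 of 2163525 = 1622643.75, rounded up to 1622644; 1,622,644 required, 1,622,644 in favor — approved.
Class II: 4/5 of 336195 = 268956; 268,956 required, 269,024 in favor — approved.
Class III: a majority of 17997483 is 8998742; 8,998,742 required, 8,998,046 in favor — not approved.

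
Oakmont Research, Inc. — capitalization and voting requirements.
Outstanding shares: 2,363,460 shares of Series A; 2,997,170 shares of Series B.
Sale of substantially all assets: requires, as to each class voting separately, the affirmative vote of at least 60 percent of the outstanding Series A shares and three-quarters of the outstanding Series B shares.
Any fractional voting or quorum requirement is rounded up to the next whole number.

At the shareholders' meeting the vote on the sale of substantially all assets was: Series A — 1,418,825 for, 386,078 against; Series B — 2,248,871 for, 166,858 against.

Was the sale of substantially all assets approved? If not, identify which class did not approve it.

Series A: 3/5 of 2363460 = 1418076; 1,418,076 required, 1,418,825 in favor — approved.
Series B: 3/4 of 2997170 = 2247877.50, rounded up to 2247878; 2,247,878 required, 2,248,871 in favor — approved.

Approved — every class gave the required vote.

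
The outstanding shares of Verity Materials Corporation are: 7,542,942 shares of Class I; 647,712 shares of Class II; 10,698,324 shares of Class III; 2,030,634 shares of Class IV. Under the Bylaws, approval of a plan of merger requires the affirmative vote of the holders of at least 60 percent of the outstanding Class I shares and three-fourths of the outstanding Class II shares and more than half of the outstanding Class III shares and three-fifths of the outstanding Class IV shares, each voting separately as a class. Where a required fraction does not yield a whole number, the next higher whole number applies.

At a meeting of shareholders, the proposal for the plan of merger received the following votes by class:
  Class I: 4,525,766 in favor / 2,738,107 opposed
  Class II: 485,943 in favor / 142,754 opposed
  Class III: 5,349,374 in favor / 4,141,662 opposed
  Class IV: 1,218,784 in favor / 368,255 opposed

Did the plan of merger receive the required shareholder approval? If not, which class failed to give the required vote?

Approved — every class gave the required vote.

Class I: 3/5 of 7542942 = 4525765.20, rounded up to 4525766; 4,525,766 required, 4,525,766 in favor — approved.
Class II: 3/4 of 647712 = 485784; 485,784 required, 485,943 in favor — approved.
Class III: a majority of 10698324 is 5349163; 5,349,163 required, 5,349,374 in favor — approved.
Class IV: 3/5 of 2030634 = 1218380.40, rounded up to 1218381; 1,218,381 required, 1,218,784 in favor — approved.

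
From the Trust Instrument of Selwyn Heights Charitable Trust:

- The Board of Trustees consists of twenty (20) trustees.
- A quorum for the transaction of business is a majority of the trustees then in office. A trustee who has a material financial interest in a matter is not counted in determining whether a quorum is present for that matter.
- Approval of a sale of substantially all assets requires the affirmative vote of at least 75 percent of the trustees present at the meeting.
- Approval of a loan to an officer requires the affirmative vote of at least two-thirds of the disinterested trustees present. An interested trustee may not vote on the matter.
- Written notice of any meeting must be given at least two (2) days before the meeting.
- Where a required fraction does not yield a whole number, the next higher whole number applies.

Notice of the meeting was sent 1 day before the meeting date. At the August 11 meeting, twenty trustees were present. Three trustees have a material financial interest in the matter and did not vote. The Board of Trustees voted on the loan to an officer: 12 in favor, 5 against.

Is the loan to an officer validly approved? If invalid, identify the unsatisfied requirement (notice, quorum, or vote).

Invalid — notice requirement not satisfied.

Notice: 1 day given; 2 required (1 < 2). Not satisfied.
Quorum: 20 present, but the 3 interested trustees do not count, leaving 17. Quorum is 11. Satisfied.
Vote: the loan to an officer requires two-thirds of the disinterested trustees present (20 − 3 = 17). 2/3 of 17 = 11.33, rounded up to 12, so 12 affirmative votes are needed; 12 voted in favor. Satisfied.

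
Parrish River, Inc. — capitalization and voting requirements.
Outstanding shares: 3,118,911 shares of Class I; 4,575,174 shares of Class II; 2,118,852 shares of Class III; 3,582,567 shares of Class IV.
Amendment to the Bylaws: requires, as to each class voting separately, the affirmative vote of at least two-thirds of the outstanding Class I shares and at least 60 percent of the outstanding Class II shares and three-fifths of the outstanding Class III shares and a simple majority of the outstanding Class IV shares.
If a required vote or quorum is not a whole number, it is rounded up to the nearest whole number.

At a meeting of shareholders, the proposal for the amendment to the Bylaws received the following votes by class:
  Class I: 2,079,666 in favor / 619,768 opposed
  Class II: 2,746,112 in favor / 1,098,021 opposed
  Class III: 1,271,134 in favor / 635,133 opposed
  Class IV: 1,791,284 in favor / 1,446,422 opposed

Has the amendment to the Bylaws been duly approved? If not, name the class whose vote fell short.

Not approved — the Class III shares did not give the required vote.

Class I: 2/3 of 3118911 = 2079274; 2,079,274 required, 2,079,666 in favor — approved.
Class II: 3/5 of 4575174 = 2745104.40, rounded up to 2745105; 2,745,105 required, 2,746,112 in favor — approved.
Class III: 3/5 of 2118852 = 1271311.20, rounded up to 1271312; 1,271,312 required, 1,271,134 in favor — not approved.
Class IV: a majority of 3582567 is 1791284; 1,791,284 required, 1,791,284 in favor — approved.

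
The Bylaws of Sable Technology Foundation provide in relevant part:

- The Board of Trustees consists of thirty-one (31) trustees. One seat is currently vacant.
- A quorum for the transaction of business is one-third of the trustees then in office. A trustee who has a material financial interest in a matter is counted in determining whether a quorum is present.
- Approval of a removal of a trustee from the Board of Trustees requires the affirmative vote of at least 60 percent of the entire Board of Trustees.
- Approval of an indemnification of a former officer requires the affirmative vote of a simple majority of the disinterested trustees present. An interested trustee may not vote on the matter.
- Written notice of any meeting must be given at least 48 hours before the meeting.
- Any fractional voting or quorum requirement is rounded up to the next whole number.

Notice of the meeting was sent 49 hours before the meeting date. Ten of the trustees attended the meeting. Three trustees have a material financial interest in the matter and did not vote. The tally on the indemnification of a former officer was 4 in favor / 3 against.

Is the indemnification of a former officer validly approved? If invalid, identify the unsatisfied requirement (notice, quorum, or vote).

Valid — all requirements satisfied.

Notice: 49 hours given; 48 required (49 ≥ 48). Satisfied.
Quorum: 10 present (interested trustees count toward quorum); quorum is 10. Satisfied.
Vote: the indemnification of a former officer requires a majority of the disinterested trustees present (10 − 3 = 7). A majority of 7 is 4, so 4 affirmative votes are needed; 4 voted in favor. Satisfied.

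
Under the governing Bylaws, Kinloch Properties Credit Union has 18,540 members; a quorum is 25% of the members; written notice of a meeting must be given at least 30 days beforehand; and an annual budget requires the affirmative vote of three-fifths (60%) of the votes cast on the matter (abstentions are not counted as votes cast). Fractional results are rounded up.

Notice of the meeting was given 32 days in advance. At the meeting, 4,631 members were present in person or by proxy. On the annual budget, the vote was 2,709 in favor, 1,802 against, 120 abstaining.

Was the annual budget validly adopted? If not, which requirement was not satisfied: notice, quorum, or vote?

Invalid — quorum requirement not satisfied.

Notice: 32 days given; 30 required. Satisfied.
Quorum: 25% of 18,540 = 4,635; 4,631 present. Not satisfied.
Vote: requires three-fifths of the votes cast (4,631 − 120 abstaining = 4,511); 3/5 of 4511 = 2706.60, rounded up to 2707, so 2,707 needed; 2,709 in favor. Satisfied.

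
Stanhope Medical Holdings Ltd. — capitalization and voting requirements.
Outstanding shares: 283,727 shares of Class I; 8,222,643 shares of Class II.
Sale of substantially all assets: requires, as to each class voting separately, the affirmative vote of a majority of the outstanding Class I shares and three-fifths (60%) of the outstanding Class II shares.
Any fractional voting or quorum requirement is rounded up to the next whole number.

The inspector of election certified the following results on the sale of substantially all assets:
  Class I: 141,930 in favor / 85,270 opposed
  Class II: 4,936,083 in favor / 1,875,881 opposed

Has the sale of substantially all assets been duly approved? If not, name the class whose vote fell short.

Approved — every class gave the required vote.

Class I: a majority of 283727 is 141864; 141,864 required, 141,930 in favor — approved.
Class II: 3/5 of 8222643 = 4933585.80, rounded up to 4933586; 4,933,586 required, 4,936,083 in favor — approved.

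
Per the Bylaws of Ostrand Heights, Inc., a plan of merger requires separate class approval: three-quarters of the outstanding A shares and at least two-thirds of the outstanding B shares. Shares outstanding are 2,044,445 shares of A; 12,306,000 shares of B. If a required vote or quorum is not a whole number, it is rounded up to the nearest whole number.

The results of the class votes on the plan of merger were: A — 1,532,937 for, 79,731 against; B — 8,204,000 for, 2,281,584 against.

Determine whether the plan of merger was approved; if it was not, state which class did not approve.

A: 3/4 of 2044445 = 1533333.75, rounded up to 1533334; 1,533,334 required, 1,532,937 in favor — not approved.
B: 2/3 of 12306000 = 8204000; 8,204,000 required, 8,204,000 in favor — approved.

Not approved — the A shares did not give the required vote.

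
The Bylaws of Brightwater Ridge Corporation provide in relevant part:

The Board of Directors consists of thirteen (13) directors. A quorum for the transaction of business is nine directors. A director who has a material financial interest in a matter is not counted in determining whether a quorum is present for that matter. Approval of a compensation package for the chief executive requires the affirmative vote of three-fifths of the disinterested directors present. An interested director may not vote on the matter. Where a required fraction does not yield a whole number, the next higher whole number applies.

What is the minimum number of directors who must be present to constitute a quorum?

9

The quorum is fixed at 9.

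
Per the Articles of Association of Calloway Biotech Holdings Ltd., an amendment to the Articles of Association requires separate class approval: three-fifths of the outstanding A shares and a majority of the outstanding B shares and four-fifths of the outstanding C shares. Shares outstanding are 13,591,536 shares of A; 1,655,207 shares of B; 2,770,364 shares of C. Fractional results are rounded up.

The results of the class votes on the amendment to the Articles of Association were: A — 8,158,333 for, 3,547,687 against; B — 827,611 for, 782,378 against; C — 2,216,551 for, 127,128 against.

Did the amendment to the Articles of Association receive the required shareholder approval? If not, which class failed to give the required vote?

A: 3/5 of 13591536 = 8154921.60, rounded up to 8154922; 8,154,922 required, 8,158,333 in favor — approved.
B: a majority of 1655207 is 827604; 827,604 required, 827,611 in favor — approved.
C: 4/5 of 2770364 = 2216291.20, rounded up to 2216292; 2,216,292 required, 2,216,551 in favor — approved.

Approved — every class gave the required vote.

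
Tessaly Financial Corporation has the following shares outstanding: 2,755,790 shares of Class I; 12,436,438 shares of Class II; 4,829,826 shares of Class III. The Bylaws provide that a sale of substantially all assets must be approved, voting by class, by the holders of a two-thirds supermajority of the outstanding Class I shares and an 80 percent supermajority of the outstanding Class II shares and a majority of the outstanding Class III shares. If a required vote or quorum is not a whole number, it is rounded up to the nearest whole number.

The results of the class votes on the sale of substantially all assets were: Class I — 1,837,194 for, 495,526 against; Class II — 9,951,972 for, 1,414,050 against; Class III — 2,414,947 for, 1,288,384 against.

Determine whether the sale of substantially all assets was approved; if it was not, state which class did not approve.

Class I: 2/3 of 2755790 = 1837193.33, rounded up to 1837194; 1,837,194 required, 1,837,194 in favor — approved.
Class II: 4/5 of 12436438 = 9949150.40, rounded up to 9949151; 9,949,151 required, 9,951,972 in favor — approved.
Class III: a majority of 4829826 is 2414914; 2,414,914 required, 2,414,947 in favor — approved.

Approved — every class gave the required vote.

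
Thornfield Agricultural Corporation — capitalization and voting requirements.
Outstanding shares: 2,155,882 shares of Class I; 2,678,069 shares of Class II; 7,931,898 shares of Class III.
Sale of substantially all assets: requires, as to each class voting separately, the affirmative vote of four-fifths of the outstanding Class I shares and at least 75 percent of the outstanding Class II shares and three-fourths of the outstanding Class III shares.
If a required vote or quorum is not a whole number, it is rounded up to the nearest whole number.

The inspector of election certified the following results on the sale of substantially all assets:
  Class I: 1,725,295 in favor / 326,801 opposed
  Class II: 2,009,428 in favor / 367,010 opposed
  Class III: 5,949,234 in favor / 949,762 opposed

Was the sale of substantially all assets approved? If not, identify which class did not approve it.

Approved — every class gave the required vote.

Class I: 4/5 of 2155882 = 1724705.60, rounded up to 1724706; 1,724,706 required, 1,725,295 in favor — approved.
Class II: 3/4 of 2678069 = 2008551.75, rounded up to 2008552; 2,008,552 required, 2,009,428 in favor — approved.
Class III: 3/4 of 7931898 = 5948923.50, rounded up to 5948924; 5,948,924 required, 5,949,234 in favor — approved.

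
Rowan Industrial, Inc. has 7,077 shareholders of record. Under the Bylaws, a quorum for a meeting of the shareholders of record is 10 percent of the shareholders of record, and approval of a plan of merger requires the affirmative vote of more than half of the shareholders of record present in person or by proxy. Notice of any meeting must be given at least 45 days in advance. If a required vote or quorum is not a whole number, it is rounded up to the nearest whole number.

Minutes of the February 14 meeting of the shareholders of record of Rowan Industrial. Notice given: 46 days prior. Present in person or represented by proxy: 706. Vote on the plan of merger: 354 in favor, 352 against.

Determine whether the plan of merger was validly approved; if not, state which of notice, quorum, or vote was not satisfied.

Invalid — quorum requirement not satisfied.

Notice: 46 days given; 45 required. Satisfied.
Quorum: 10% of 7,077 = 707.70, rounded up to 708; 706 present. Not satisfied.
Vote: requires a majority of those present (706); a majority of 706 is 354, so 354 needed; 354 in favor. Satisfied.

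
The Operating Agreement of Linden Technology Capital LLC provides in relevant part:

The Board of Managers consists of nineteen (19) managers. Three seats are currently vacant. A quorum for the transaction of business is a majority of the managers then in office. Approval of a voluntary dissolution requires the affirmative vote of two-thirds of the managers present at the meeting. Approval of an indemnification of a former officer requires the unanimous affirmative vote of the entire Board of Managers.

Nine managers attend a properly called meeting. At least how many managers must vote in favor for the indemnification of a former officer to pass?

The indemnification of a former officer requires the unanimous vote of the entire Board of Managers (19).
Unanimous means all 19.
(Only 9 can vote, so the indemnification of a former officer cannot pass at this meeting, but the required vote is still 19.)

19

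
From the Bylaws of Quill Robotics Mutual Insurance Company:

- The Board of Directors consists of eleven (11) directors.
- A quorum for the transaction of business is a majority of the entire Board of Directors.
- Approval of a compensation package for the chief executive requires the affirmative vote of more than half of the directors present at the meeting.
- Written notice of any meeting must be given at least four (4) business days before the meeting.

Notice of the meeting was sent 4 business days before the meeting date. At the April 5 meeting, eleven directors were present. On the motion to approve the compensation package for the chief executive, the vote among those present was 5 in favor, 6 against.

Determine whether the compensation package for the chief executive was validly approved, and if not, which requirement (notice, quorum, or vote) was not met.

Notice: 4 business days given; 4 required (4 ≥ 4). Satisfied.
Quorum: 11 present; quorum is 6. Satisfied.
Vote: the compensation package for the chief executive requires a majority of the directors present (11). A majority of 11 is 6, so 6 affirmative votes are needed; 5 voted in favor. Not satisfied.

Invalid — vote requirement not satisfied.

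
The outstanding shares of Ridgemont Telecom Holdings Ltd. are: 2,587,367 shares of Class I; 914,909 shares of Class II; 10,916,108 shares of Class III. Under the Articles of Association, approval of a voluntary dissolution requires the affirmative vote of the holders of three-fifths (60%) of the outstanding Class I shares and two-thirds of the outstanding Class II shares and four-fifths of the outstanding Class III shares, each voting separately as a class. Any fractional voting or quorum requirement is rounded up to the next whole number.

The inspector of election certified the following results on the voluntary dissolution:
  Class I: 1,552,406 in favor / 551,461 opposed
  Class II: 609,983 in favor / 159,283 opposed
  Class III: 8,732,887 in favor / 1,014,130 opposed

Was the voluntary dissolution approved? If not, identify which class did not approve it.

Class I: 3/5 of 2587367 = 1552420.20, rounded up to 1552421; 1,552,421 required, 1,552,406 in favor — not approved.
Class II: 2/3 of 914909 = 609939.33, rounded up to 609940; 609,940 required, 609,983 in favor — approved.
Class III: 4/5 of 10916108 = 8732886.40, rounded up to 8732887; 8,732,887 required, 8,732,887 in favor — approved.

Not approved — the Class I shares did not give the required vote.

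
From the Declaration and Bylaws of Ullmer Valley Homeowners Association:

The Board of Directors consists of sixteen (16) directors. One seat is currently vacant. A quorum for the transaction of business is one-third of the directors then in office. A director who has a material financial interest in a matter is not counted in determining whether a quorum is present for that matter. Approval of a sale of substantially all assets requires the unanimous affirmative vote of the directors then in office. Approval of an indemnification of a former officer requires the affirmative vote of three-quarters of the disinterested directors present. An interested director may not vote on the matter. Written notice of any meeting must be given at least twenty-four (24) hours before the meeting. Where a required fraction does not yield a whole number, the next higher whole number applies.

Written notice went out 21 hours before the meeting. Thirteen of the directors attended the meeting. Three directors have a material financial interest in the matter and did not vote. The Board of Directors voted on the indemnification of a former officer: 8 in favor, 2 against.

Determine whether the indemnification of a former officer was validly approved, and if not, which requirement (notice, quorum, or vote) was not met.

Notice: 21 hours given; 24 required (21 < 24). Not satisfied.
Quorum: 13 present, but the 3 interested directors do not count, leaving 10. Quorum is 5. Satisfied.
Vote: the indemnification of a former officer requires three-fourths of the disinterested directors present (13 − 3 = 10). 3/4 of 10 = 7.50, rounded up to 8, so 8 affirmative votes are needed; 8 voted in favor. Satisfied.

Invalid — notice requirement not satisfied.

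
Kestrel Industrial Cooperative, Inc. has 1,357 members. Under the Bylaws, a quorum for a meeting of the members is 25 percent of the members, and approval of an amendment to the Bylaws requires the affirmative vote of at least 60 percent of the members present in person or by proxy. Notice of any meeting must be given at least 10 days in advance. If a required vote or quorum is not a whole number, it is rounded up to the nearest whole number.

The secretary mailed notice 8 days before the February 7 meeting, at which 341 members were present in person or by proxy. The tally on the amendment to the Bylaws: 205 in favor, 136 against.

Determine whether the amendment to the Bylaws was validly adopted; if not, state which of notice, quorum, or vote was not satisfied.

Notice: 8 days given; 10 required. Not satisfied.
Quorum: 25% of 1,357 = 339.25, rounded up to 340; 341 present. Satisfied.
Vote: requires three-fifths of those present (341); 3/5 of 341 = 204.60, rounded up to 205, so 205 needed; 205 in favor. Satisfied.

Invalid — notice requirement not satisfied.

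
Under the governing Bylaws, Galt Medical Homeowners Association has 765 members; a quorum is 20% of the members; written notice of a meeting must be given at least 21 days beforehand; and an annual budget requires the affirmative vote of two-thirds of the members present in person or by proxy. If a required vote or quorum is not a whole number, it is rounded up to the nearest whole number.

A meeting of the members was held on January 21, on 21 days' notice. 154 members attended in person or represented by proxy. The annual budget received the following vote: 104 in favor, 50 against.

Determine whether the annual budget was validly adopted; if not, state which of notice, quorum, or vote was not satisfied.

Notice: 21 days given; 21 required. Satisfied.
Quorum: 20% of 765 = 153; 154 present. Satisfied.
Vote: requires two-thirds of those present (154); 2/3 of 154 = 102.67, rounded up to 103, so 103 needed; 104 in favor. Satisfied.

Valid — all requirements satisfied.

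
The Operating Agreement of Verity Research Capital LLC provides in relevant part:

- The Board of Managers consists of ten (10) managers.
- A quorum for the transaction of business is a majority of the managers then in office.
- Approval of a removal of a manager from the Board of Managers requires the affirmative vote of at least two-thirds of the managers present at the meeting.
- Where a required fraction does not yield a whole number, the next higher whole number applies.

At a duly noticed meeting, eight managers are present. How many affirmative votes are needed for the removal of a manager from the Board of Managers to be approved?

6

The removal of a manager from the Board of Managers requires two-thirds of the managers present (8).
2/3 of 8 = 5.33, rounded up to 6.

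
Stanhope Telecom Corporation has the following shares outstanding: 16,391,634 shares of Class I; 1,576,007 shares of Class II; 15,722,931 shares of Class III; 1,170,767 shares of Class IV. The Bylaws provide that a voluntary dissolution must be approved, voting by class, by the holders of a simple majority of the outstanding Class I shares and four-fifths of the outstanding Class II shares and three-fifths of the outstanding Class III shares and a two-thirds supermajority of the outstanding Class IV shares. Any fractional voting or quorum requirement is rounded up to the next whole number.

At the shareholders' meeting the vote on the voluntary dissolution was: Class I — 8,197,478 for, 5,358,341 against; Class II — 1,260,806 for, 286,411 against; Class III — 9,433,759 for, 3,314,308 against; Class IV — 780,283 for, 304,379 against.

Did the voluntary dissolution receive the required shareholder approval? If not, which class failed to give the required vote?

Class I: a majority of 16391634 is 8195818; 8,195,818 required, 8,197,478 in favor — approved.
Class II: 4/5 of 1576007 = 1260805.60, rounded up to 1260806; 1,260,806 required, 1,260,806 in favor — approved.
Class III: 3/5 of 15722931 = 9433758.60, rounded up to 9433759; 9,433,759 required, 9,433,759 in favor — approved.
Class IV: 2/3 of 1170767 = 780511.33, rounded up to 780512; 780,512 required, 780,283 in favor — not approved.

Not approved — the Class IV shares did not give the required vote.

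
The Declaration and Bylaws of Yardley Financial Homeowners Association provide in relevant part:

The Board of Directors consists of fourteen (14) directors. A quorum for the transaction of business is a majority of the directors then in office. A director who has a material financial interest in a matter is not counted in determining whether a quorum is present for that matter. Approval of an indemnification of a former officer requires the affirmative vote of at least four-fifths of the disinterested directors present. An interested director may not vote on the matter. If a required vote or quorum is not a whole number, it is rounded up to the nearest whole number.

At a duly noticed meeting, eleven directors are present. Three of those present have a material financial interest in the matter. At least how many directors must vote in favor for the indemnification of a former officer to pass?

7

The indemnification of a former officer requires four-fifths of the disinterested directors present (11 − 3 = 8).
4/5 of 8 = 6.40, rounded up to 7.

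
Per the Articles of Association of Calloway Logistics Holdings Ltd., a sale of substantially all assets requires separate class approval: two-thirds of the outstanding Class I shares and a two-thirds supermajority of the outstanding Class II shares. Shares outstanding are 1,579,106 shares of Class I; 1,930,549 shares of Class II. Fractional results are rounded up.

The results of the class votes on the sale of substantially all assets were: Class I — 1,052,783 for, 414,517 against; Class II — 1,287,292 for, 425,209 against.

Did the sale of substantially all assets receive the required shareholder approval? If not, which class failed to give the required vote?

Approved — every class gave the required vote.

Class I: 2/3 of 1579106 = 1052737.33, rounded up to 1052738; 1,052,738 required, 1,052,783 in favor — approved.
Class II: 2/3 of 1930549 = 1287032.67, rounded up to 1287033; 1,287,033 required, 1,287,292 in favor — approved.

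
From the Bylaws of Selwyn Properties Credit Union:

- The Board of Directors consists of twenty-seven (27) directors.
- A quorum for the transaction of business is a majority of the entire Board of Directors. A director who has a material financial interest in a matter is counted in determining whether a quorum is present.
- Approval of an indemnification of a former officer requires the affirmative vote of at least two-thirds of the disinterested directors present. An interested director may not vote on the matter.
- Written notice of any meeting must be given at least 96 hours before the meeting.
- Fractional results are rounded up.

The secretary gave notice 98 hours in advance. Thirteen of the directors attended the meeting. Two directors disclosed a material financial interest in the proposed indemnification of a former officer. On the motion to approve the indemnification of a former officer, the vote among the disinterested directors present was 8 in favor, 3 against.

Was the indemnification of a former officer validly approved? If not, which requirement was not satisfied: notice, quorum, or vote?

Invalid — quorum requirement not satisfied.

Notice: 98 hours given; 96 required (98 ≥ 96). Satisfied.
Quorum: 13 present (interested directors count toward quorum); quorum is 14. Not satisfied.
Vote: the indemnification of a former officer requires two-thirds of the disinterested directors present (13 − 2 = 11). 2/3 of 11 = 7.33, rounded up to 8, so 8 affirmative votes are needed; 8 voted in favor. Satisfied. (Moot — without a quorum no business can be validly transacted.)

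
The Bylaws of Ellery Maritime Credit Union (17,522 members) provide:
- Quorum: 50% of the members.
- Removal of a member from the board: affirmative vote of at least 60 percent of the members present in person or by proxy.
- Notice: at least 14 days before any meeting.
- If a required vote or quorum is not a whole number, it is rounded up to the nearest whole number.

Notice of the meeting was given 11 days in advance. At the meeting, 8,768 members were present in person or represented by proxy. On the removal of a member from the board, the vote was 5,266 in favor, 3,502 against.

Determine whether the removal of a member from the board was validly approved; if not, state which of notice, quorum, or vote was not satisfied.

Invalid — notice requirement not satisfied.

Notice: 11 days given; 14 required. Not satisfied.
Quorum: 50% of 17,522 = 8,761; 8,768 present. Satisfied.
Vote: requires three-fifths of those present (8,768); 3/5 of 8768 = 5260.80, rounded up to 5261, so 5,261 needed; 5,266 in favor. Satisfied.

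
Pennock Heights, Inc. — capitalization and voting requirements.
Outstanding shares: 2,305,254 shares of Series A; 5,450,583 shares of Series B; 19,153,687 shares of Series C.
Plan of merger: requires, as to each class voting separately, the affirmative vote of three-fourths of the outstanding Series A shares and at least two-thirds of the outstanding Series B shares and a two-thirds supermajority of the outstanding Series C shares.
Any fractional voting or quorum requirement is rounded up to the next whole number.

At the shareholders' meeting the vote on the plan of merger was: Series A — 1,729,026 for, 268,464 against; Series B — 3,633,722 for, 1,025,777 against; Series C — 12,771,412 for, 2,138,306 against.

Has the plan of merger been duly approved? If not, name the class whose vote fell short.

Approved — every class gave the required vote.

Series A: 3/4 of 2305254 = 1728940.50, rounded up to 1728941; 1,728,941 required, 1,729,026 in favor — approved.
Series B: 2/3 of 5450583 = 3633722; 3,633,722 required, 3,633,722 in favor — approved.
Series C: 2/3 of 19153687 = 12769124.67, rounded up to 12769125; 12,769,125 required, 12,771,412 in favor — approved.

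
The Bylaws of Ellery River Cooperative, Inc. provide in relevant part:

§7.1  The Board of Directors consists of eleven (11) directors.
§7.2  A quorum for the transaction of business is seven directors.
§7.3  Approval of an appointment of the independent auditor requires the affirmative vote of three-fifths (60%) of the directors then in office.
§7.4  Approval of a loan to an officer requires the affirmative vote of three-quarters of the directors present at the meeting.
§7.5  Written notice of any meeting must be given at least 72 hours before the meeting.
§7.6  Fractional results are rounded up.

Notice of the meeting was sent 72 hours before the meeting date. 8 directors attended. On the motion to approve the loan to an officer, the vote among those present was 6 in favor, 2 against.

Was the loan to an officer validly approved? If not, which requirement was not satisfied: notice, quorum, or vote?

Valid — all requirements satisfied.

Notice: 72 hours given; 72 required (72 ≥ 72). Satisfied.
Quorum: 8 present; quorum is 7. Satisfied.
Vote: the loan to an officer requires three-fourths of the directors present (8). 3/4 of 8 = 6, so 6 affirmative votes are needed; 6 voted in favor. Satisfied.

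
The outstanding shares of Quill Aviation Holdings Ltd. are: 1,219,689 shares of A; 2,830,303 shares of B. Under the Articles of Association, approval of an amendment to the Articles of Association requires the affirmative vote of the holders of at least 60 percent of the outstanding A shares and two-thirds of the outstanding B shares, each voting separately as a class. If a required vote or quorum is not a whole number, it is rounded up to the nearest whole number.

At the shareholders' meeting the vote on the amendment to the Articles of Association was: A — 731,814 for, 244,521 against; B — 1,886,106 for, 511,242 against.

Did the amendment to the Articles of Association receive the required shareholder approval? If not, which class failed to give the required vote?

Not approved — the B shares did not give the required vote.

A: 3/5 of 1219689 = 731813.40, rounded up to 731814; 731,814 required, 731,814 in favor — approved.
B: 2/3 of 2830303 = 1886868.67, rounded up to 1886869; 1,886,869 required, 1,886,106 in favor — not approved.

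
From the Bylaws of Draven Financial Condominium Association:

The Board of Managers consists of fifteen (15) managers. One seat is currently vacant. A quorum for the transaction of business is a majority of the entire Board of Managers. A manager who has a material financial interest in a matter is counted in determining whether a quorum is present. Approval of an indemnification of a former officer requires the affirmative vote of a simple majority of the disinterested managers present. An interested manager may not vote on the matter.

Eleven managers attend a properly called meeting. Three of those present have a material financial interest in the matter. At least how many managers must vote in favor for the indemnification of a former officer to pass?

5

The indemnification of a former officer requires a majority of the disinterested managers present (11 − 3 = 8).
A majority of 8 is 5.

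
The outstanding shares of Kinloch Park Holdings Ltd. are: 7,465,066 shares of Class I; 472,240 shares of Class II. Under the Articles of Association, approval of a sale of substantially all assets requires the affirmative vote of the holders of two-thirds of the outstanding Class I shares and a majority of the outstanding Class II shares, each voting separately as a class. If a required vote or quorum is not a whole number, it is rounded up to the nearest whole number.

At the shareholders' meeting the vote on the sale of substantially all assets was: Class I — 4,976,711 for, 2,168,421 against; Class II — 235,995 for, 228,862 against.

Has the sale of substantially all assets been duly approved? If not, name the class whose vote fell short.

Not approved — the Class II shares did not give the required vote.

Class I: 2/3 of 7465066 = 4976710.67, rounded up to 4976711; 4,976,711 required, 4,976,711 in favor — approved.
Class II: a majority of 472240 is 236121; 236,121 required, 235,995 in favor — not approved.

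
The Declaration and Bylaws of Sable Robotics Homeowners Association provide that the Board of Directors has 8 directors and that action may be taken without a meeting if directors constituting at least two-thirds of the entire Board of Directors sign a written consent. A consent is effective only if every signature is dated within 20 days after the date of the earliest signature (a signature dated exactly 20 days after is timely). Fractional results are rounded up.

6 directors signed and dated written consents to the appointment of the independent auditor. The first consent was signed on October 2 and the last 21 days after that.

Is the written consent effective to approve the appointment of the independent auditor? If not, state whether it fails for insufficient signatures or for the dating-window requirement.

Signatures required: at least two-thirds of 8 — 2/3 of 8 = 5.33, rounded up to 6, so 6 needed; 6 signed. Sufficient.
Dating window: the latest signature is 21 days after the earliest; the limit is 20 days. Outside the window.

Not effective — dating-window requirement not satisfied.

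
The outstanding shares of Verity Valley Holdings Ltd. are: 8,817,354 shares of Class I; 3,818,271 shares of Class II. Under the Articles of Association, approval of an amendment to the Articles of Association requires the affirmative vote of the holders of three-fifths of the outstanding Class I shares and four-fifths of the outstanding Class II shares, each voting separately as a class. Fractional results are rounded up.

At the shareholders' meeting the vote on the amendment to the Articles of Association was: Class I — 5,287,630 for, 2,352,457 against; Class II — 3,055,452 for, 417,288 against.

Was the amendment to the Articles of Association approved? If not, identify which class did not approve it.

Not approved — the Class I shares did not give the required vote.

Class I: 3/5 of 8817354 = 5290412.40, rounded up to 5290413; 5,290,413 required, 5,287,630 in favor — not approved.
Class II: 4/5 of 3818271 = 3054616.80, rounded up to 3054617; 3,054,617 required, 3,055,452 in favor — approved.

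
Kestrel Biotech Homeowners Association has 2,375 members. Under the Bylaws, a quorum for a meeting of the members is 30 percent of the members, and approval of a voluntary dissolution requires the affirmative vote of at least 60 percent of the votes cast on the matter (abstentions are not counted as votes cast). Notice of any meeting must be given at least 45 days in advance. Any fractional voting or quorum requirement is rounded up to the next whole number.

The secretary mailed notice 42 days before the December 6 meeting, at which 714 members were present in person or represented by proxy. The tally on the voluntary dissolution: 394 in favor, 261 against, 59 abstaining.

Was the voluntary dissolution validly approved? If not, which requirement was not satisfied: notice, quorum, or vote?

Notice: 42 days given; 45 required. Not satisfied.
Quorum: 30% of 2,375 = 712.50, rounded up to 713; 714 present. Satisfied.
Vote: requires three-fifths of the votes cast (714 − 59 abstaining = 655); 3/5 of 655 = 393, so 393 needed; 394 in favor. Satisfied.

Invalid — notice requirement not satisfied.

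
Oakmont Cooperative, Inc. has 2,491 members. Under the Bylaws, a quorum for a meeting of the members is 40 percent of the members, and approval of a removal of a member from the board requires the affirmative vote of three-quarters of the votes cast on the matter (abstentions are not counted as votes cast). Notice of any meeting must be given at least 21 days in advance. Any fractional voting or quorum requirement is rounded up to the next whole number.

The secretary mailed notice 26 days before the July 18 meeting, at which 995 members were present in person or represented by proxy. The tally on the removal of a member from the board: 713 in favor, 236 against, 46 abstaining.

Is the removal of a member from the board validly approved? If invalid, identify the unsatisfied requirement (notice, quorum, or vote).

Notice: 26 days given; 21 required. Satisfied.
Quorum: 40% of 2,491 = 996.40, rounded up to 997; 995 present. Not satisfied.
Vote: requires three-fourths of the votes cast (995 − 46 abstaining = 949); 3/4 of 949 = 711.75, rounded up to 712, so 712 needed; 713 in favor. Satisfied.

Invalid — quorum requirement not satisfied.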